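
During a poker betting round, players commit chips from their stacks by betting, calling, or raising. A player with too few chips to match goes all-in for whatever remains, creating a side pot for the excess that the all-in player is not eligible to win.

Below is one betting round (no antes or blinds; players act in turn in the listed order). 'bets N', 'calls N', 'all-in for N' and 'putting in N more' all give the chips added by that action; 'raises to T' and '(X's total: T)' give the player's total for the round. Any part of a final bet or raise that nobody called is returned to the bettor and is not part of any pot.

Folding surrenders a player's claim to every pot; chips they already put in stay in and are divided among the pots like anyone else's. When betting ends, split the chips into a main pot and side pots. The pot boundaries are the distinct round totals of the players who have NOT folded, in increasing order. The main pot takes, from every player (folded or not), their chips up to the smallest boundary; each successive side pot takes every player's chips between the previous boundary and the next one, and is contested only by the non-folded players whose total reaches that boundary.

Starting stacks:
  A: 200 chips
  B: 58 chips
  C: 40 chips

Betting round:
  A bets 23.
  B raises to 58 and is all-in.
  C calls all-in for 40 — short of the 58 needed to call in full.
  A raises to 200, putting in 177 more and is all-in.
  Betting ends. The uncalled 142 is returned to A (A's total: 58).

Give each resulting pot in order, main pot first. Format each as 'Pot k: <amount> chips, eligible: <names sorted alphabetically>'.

Pot 1: 120 chips, eligible: A, B, C
Pot 2: 36 chips, eligible: A, B

Derivation:
Contributions (after 142 returned to A): A=58, B=58, C=40
Pot levels (distinct totals of non-folded players): 40, 58
Layer 1-40: 40 each from A, B, C = 40*3 = 120 chips; eligible A, B, C
Layer 41-58: 18 each from A, B = 18*2 = 36 chips; eligible A, B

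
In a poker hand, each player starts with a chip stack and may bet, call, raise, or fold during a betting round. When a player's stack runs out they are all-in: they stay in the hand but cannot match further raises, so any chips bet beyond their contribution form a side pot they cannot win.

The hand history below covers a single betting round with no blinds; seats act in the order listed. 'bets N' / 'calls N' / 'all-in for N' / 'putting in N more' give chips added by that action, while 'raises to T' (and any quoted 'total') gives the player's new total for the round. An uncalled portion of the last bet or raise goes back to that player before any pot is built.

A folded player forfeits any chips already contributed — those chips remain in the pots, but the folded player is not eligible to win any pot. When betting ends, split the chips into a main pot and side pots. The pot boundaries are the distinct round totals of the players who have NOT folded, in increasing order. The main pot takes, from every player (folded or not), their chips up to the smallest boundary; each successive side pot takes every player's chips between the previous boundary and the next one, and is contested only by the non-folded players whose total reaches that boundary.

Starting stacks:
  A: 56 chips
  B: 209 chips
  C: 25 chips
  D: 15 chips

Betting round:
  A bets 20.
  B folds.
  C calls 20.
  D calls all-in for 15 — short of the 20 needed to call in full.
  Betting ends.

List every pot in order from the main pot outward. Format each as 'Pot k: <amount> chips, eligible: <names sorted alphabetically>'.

Contributions: A=20, C=20, D=15
Folded: B
Pot levels (distinct totals of non-folded players): 15, 20
Layer 1-15: 15 each from A, C, D = 15*3 = 45 chips; eligible A, C, D
Layer 16-20: 5 each from A, C = 5*2 = 10 chips; eligible A, C

Pot 1: 45 chips, eligible: A, C, D
Pot 2: 10 chips, eligible: A, C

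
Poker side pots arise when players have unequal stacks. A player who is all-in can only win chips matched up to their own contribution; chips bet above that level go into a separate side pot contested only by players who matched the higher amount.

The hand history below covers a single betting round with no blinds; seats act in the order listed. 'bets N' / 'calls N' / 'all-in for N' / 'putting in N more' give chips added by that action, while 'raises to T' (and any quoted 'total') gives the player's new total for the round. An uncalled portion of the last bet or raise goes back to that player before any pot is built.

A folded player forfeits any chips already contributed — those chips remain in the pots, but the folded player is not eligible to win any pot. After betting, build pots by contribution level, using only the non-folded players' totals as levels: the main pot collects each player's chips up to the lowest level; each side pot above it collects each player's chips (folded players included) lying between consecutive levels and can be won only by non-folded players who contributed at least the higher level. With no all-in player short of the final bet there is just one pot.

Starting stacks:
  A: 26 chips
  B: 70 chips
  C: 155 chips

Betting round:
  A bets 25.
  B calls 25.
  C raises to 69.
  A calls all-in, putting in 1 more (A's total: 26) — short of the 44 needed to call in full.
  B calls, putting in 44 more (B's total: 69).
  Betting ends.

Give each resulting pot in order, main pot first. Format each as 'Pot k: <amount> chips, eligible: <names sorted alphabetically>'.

Pot 1: 78 chips, eligible: A, B, C
Pot 2: 86 chips, eligible: B, C

Derivation:
Contributions: A=26, B=69, C=69
Pot levels (distinct totals of non-folded players): 26, 69
Layer 1-26: 26 each from A, B, C = 26*3 = 78 chips; eligible A, B, C
Layer 27-69: 43 each from B, C = 43*2 = 86 chips; eligible B, C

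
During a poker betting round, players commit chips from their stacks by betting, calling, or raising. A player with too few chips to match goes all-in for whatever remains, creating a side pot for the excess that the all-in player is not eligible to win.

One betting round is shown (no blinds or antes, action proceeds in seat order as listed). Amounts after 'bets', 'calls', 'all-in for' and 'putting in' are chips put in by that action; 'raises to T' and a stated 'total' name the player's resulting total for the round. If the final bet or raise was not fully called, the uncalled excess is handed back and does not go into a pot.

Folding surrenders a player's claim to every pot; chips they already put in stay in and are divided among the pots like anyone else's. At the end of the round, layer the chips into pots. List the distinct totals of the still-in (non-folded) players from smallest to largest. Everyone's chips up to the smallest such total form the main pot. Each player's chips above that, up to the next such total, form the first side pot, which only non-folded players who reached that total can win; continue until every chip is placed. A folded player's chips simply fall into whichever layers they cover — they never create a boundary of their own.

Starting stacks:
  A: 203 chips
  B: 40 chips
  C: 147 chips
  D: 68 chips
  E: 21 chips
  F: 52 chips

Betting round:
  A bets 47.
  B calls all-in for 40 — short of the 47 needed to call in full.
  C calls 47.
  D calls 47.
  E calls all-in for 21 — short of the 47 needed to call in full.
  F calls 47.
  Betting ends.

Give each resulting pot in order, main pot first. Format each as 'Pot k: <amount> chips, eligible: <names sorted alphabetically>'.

Contributions: A=47, B=40, C=47, D=47, E=21, F=47
Pot levels (distinct totals of non-folded players): 21, 40, 47
Layer 1-21: 21 each from A, B, C, D, E, F = 21*6 = 126 chips; eligible A, B, C, D, E, F
Layer 22-40: 19 each from A, B, C, D, F = 19*5 = 95 chips; eligible A, B, C, D, F
Layer 41-47: 7 each from A, C, D, F = 7*4 = 28 chips; eligible A, C, D, F

Pot 1: 126 chips, eligible: A, B, C, D, E, F
Pot 2: 95 chips, eligible: A, B, C, D, F
Pot 3: 28 chips, eligible: A, C, D, F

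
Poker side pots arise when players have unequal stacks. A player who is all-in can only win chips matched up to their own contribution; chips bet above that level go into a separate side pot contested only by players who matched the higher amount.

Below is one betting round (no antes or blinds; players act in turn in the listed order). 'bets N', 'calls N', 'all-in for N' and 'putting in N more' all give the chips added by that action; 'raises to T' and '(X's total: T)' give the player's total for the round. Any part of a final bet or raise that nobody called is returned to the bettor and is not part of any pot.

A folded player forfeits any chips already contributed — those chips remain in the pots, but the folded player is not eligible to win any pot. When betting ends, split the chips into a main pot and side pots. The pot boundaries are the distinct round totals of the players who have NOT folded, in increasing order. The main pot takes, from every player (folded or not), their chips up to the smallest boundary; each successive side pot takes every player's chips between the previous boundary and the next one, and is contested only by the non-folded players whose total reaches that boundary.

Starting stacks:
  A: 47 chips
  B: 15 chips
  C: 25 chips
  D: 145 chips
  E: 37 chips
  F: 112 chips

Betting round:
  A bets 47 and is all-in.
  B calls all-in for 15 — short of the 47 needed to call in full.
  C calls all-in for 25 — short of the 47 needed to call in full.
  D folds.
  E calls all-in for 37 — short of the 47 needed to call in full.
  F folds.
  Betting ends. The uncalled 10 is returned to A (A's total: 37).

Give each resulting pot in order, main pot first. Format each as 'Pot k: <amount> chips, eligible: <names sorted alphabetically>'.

Contributions (after 10 returned to A): A=37, B=15, C=25, E=37
Folded: D, F
Pot levels (distinct totals of non-folded players): 15, 25, 37
Layer 1-15: 15 each from A, B, C, E = 15*4 = 60 chips; eligible A, B, C, E
Layer 16-25: 10 each from A, C, E = 10*3 = 30 chips; eligible A, C, E
Layer 26-37: 12 each from A, E = 12*2 = 24 chips; eligible A, E

Pot 1: 60 chips, eligible: A, B, C, E
Pot 2: 30 chips, eligible: A, C, E
Pot 3: 24 chips, eligible: A, E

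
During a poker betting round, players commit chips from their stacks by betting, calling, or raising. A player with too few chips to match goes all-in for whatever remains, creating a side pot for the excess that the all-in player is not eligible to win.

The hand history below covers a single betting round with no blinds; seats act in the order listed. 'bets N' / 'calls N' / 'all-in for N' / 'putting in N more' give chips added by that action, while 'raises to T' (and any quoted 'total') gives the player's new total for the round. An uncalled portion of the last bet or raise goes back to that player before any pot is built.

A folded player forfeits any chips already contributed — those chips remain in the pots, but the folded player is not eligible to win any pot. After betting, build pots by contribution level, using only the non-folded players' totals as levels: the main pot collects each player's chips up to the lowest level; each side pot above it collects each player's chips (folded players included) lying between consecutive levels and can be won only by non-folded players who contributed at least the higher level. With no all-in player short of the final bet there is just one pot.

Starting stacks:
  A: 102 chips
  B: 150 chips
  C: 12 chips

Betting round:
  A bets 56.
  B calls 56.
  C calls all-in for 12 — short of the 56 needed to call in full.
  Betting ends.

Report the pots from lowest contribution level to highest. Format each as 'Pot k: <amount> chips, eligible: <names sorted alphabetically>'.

Contributions: A=56, B=56, C=12
Pot levels (distinct totals of non-folded players): 12, 56
Layer 1-12: 12 each from A, B, C = 12*3 = 36 chips; eligible A, B, C
Layer 13-56: 44 each from A, B = 44*2 = 88 chips; eligible A, B

Pot 1: 36 chips, eligible: A, B, C
Pot 2: 88 chips, eligible: A, B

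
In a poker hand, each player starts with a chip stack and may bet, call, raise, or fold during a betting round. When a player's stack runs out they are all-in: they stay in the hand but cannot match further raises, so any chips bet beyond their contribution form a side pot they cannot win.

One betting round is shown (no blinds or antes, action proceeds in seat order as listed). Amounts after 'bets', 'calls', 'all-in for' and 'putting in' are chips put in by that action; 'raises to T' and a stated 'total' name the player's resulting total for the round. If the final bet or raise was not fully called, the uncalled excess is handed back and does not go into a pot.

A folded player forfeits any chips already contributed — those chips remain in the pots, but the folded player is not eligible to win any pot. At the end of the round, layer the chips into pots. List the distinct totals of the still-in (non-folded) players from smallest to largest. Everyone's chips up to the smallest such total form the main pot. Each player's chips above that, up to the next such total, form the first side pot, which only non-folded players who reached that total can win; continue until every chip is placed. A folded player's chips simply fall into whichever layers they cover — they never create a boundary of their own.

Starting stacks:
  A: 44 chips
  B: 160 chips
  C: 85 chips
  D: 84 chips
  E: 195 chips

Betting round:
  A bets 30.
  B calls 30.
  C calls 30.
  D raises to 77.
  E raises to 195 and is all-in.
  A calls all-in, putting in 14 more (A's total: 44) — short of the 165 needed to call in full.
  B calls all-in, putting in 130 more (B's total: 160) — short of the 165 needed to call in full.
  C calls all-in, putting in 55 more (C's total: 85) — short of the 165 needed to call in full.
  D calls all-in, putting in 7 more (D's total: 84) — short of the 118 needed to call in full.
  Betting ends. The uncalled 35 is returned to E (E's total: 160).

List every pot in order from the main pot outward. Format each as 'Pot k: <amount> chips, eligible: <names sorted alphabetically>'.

Pot 1: 220 chips, eligible: A, B, C, D, E
Pot 2: 160 chips, eligible: B, C, D, E
Pot 3: 3 chips, eligible: B, C, E
Pot 4: 150 chips, eligible: B, E

Derivation:
Contributions (after 35 returned to E): A=44, B=160, C=85, D=84, E=160
Pot levels (distinct totals of non-folded players): 44, 84, 85, 160
Layer 1-44: 44 each from A, B, C, D, E = 44*5 = 220 chips; eligible A, B, C, D, E
Layer 45-84: 40 each from B, C, D, E = 40*4 = 160 chips; eligible B, C, D, E
Layer 85-85: 1 each from B, C, E = 1*3 = 3 chips; eligible B, C, E
Layer 86-160: 75 each from B, E = 75*2 = 150 chips; eligible B, E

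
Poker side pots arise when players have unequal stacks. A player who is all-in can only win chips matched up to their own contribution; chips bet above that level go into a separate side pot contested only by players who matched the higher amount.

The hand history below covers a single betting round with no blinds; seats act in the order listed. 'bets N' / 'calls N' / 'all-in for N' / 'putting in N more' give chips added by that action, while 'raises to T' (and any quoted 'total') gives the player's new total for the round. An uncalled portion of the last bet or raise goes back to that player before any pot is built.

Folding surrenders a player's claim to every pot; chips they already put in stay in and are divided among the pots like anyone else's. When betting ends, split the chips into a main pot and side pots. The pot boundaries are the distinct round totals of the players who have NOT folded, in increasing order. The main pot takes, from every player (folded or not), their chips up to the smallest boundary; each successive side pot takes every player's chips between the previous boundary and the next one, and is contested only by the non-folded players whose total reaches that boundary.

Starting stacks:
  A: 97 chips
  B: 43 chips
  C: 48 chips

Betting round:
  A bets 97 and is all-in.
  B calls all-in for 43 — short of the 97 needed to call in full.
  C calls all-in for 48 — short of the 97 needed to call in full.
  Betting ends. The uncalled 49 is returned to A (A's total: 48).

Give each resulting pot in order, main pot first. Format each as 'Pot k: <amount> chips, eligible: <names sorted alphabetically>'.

Contributions (after 49 returned to A): A=48, B=43, C=48
Pot levels (distinct totals of non-folded players): 43, 48
Layer 1-43: 43 each from A, B, C = 43*3 = 129 chips; eligible A, B, C
Layer 44-48: 5 each from A, C = 5*2 = 10 chips; eligible A, C

Pot 1: 129 chips, eligible: A, B, C
Pot 2: 10 chips, eligible: A, C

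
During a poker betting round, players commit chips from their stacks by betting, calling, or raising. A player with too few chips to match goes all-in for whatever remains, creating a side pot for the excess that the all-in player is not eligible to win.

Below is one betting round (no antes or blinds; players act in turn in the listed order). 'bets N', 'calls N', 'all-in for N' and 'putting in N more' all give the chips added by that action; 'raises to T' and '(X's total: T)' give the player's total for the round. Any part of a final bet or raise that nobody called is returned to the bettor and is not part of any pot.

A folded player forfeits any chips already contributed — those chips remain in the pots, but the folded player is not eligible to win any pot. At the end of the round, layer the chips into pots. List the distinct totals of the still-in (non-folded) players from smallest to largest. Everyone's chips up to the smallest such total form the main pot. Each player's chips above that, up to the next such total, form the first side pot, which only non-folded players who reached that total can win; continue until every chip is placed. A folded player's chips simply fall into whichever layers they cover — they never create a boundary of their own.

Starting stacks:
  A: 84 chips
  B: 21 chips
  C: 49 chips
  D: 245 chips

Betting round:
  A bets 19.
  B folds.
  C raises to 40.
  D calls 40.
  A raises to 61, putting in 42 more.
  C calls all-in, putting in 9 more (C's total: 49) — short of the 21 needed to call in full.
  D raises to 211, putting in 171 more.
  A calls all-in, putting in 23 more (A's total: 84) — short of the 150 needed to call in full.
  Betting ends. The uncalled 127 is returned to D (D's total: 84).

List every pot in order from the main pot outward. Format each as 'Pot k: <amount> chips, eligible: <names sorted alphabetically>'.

Contributions (after 127 returned to D): A=84, C=49, D=84
Folded: B
Pot levels (distinct totals of non-folded players): 49, 84
Layer 1-49: 49 each from A, C, D = 49*3 = 147 chips; eligible A, C, D
Layer 50-84: 35 each from A, D = 35*2 = 70 chips; eligible A, D

Pot 1: 147 chips, eligible: A, C, D
Pot 2: 70 chips, eligible: A, D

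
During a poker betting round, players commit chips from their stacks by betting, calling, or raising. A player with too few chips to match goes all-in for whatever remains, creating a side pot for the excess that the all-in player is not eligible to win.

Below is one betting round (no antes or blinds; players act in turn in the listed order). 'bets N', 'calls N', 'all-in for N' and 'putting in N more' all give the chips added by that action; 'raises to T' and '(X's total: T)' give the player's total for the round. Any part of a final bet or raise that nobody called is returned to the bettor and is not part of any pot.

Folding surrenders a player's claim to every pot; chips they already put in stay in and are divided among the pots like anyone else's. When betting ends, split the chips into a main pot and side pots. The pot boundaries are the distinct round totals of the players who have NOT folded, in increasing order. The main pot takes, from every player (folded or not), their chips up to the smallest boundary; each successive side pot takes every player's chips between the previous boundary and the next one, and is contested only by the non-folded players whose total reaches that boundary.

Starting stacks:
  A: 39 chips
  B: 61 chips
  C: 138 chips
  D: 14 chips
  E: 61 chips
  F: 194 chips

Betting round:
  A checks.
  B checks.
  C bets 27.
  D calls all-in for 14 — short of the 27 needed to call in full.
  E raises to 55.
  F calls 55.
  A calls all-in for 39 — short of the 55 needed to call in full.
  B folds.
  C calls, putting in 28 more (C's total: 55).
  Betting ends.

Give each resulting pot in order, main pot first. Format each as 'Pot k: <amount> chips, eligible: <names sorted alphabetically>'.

Contributions: A=39, C=55, D=14, E=55, F=55
Folded: B
Pot levels (distinct totals of non-folded players): 14, 39, 55
Layer 1-14: 14 each from A, C, D, E, F = 14*5 = 70 chips; eligible A, C, D, E, F
Layer 15-39: 25 each from A, C, E, F = 25*4 = 100 chips; eligible A, C, E, F
Layer 40-55: 16 each from C, E, F = 16*3 = 48 chips; eligible C, E, F

Pot 1: 70 chips, eligible: A, C, D, E, F
Pot 2: 100 chips, eligible: A, C, E, F
Pot 3: 48 chips, eligible: C, E, F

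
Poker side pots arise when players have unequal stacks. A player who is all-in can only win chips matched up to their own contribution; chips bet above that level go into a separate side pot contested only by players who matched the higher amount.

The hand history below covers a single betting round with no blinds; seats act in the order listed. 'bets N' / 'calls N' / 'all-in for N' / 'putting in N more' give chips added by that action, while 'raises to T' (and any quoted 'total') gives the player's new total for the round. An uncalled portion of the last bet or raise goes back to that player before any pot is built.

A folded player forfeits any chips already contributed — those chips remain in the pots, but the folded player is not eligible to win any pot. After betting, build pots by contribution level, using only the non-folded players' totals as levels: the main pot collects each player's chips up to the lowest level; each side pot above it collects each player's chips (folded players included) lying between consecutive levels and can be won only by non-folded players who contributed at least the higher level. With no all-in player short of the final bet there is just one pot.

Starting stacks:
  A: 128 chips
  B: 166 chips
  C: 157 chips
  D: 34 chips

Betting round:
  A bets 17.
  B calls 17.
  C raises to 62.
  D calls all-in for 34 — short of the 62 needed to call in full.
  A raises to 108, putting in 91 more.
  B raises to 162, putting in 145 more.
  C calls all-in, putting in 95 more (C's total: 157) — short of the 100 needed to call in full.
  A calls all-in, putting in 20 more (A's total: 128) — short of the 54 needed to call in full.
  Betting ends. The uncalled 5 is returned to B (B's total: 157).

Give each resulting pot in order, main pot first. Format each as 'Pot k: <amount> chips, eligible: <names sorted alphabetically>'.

Pot 1: 136 chips, eligible: A, B, C, D
Pot 2: 282 chips, eligible: A, B, C
Pot 3: 58 chips, eligible: B, C

Derivation:
Contributions (after 5 returned to B): A=128, B=157, C=157, D=34
Pot levels (distinct totals of non-folded players): 34, 128, 157
Layer 1-34: 34 each from A, B, C, D = 34*4 = 136 chips; eligible A, B, C, D
Layer 35-128: 94 each from A, B, C = 94*3 = 282 chips; eligible A, B, C
Layer 129-157: 29 each from B, C = 29*2 = 58 chips; eligible B, C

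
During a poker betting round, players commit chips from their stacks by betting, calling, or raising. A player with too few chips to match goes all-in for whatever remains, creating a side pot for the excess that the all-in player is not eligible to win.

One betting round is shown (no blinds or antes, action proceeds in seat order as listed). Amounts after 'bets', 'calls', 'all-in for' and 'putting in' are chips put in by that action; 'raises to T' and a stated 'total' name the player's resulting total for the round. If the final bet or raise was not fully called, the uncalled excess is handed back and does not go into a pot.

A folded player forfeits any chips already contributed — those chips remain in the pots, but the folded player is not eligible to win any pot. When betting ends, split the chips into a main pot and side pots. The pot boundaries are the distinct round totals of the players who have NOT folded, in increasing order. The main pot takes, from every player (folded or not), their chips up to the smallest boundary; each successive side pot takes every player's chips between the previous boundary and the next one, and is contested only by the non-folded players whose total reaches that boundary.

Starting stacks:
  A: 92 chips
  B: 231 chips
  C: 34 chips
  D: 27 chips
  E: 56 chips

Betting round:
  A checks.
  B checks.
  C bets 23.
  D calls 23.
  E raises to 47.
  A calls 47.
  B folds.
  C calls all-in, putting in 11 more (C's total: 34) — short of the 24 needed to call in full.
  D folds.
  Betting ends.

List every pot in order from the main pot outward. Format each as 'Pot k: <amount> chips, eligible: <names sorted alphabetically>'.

Contributions: A=47, C=34, D=23, E=47
Folded: B, D
Pot levels (distinct totals of non-folded players): 34, 47
Layer 1-34: A 34 + C 34 + D 23 + E 34 = 125 chips; eligible A, C, E
Layer 35-47: 13 each from A, E = 13*2 = 26 chips; eligible A, E

Pot 1: 125 chips, eligible: A, C, E
Pot 2: 26 chips, eligible: A, E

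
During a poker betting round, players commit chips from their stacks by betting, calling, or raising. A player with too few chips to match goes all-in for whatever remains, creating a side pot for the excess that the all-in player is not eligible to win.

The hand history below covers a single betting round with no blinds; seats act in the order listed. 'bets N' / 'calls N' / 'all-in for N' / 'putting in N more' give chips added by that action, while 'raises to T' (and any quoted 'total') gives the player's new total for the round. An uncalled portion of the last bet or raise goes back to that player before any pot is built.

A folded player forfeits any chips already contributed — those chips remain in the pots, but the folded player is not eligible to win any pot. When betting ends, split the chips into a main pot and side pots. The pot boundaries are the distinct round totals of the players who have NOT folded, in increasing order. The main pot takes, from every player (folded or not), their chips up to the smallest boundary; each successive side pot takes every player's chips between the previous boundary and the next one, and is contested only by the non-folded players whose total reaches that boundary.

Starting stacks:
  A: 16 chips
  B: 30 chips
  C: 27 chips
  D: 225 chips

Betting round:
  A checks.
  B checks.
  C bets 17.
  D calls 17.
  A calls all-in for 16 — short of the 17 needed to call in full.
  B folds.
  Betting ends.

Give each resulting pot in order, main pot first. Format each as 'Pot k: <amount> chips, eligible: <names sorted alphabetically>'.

Pot 1: 48 chips, eligible: A, C, D
Pot 2: 2 chips, eligible: C, D

Derivation:
Contributions: A=16, C=17, D=17
Folded: B
Pot levels (distinct totals of non-folded players): 16, 17
Layer 1-16: 16 each from A, C, D = 16*3 = 48 chips; eligible A, C, D
Layer 17-17: 1 each from C, D = 1*2 = 2 chips; eligible C, D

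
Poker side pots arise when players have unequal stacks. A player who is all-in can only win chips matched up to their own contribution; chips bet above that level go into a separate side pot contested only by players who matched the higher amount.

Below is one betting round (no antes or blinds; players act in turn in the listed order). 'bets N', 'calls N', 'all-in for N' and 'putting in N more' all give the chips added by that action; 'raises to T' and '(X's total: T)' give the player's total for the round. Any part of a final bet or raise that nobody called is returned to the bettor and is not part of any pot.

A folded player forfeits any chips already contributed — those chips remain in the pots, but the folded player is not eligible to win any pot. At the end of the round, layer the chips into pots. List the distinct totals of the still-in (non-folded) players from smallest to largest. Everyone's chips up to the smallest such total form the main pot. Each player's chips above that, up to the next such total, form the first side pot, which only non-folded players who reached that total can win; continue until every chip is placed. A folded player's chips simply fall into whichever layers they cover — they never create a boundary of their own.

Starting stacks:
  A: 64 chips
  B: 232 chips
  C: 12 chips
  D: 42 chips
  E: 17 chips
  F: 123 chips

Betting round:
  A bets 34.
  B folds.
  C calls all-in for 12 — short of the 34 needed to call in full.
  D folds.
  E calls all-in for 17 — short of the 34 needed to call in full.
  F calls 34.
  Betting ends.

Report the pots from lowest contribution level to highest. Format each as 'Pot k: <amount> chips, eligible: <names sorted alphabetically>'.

Contributions: A=34, C=12, E=17, F=34
Folded: B, D
Pot levels (distinct totals of non-folded players): 12, 17, 34
Layer 1-12: 12 each from A, C, E, F = 12*4 = 48 chips; eligible A, C, E, F
Layer 13-17: 5 each from A, E, F = 5*3 = 15 chips; eligible A, E, F
Layer 18-34: 17 each from A, F = 17*2 = 34 chips; eligible A, F

Pot 1: 48 chips, eligible: A, C, E, F
Pot 2: 15 chips, eligible: A, E, F
Pot 3: 34 chips, eligible: A, F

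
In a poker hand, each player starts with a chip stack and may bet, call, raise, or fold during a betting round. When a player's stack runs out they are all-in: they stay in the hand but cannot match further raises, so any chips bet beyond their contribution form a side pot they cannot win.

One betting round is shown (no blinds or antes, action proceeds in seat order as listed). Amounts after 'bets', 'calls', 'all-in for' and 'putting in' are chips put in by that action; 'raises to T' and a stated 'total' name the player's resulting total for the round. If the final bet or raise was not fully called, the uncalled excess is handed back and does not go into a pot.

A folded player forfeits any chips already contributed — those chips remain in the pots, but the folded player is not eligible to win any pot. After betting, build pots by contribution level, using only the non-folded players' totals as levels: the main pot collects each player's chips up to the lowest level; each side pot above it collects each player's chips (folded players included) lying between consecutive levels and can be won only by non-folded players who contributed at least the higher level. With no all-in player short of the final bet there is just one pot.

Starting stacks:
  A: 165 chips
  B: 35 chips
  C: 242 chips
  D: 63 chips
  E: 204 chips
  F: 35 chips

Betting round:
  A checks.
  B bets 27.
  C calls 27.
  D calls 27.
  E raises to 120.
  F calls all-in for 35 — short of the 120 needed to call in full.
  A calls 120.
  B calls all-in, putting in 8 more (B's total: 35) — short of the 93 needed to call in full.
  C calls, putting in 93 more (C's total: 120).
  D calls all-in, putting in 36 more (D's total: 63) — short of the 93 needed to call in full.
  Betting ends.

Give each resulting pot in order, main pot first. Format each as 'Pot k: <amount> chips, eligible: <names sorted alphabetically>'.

Pot 1: 210 chips, eligible: A, B, C, D, E, F
Pot 2: 112 chips, eligible: A, C, D, E
Pot 3: 171 chips, eligible: A, C, E

Derivation:
Contributions: A=120, B=35, C=120, D=63, E=120, F=35
Pot levels (distinct totals of non-folded players): 35, 63, 120
Layer 1-35: 35 each from A, B, C, D, E, F = 35*6 = 210 chips; eligible A, B, C, D, E, F
Layer 36-63: 28 each from A, C, D, E = 28*4 = 112 chips; eligible A, C, D, E
Layer 64-120: 57 each from A, C, E = 57*3 = 171 chips; eligible A, C, E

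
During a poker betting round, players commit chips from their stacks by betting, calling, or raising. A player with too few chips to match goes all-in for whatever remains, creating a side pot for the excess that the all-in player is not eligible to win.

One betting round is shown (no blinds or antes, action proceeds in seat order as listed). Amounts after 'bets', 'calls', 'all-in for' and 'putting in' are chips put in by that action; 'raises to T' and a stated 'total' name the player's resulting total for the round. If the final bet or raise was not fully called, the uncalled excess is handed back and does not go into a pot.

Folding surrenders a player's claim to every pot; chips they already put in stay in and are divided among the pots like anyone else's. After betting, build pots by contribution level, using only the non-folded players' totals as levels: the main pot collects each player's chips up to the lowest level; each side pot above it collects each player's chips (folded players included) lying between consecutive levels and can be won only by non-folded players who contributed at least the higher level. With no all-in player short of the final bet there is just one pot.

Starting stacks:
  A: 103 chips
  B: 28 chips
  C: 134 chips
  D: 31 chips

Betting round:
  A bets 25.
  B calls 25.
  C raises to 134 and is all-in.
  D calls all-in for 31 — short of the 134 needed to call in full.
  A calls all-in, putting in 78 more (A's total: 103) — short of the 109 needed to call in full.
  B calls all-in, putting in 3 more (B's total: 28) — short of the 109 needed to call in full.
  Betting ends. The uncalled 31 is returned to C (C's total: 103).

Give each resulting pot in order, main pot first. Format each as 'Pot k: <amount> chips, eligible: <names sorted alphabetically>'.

Contributions (after 31 returned to C): A=103, B=28, C=103, D=31
Pot levels (distinct totals of non-folded players): 28, 31, 103
Layer 1-28: 28 each from A, B, C, D = 28*4 = 112 chips; eligible A, B, C, D
Layer 29-31: 3 each from A, C, D = 3*3 = 9 chips; eligible A, C, D
Layer 32-103: 72 each from A, C = 72*2 = 144 chips; eligible A, C

Pot 1: 112 chips, eligible: A, B, C, D
Pot 2: 9 chips, eligible: A, C, D
Pot 3: 144 chips, eligible: A, C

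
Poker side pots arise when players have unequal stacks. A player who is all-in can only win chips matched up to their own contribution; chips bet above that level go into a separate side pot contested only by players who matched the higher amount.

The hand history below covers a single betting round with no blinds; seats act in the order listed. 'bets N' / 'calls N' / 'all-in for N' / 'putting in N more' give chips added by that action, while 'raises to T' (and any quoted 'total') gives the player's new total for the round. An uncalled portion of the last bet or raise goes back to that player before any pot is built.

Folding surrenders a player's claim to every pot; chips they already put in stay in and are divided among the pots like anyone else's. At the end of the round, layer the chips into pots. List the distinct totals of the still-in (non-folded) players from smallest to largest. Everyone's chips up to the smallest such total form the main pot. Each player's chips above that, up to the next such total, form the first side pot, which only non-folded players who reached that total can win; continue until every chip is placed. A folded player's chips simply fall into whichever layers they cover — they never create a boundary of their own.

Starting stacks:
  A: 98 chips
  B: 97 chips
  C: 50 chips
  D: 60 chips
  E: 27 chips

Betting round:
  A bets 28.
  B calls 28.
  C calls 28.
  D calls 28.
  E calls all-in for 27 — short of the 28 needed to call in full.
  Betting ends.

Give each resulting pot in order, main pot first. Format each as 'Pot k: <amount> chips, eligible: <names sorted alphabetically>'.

Pot 1: 135 chips, eligible: A, B, C, D, E
Pot 2: 4 chips, eligible: A, B, C, D

Derivation:
Contributions: A=28, B=28, C=28, D=28, E=27
Pot levels (distinct totals of non-folded players): 27, 28
Layer 1-27: 27 each from A, B, C, D, E = 27*5 = 135 chips; eligible A, B, C, D, E
Layer 28-28: 1 each from A, B, C, D = 1*4 = 4 chips; eligible A, B, C, D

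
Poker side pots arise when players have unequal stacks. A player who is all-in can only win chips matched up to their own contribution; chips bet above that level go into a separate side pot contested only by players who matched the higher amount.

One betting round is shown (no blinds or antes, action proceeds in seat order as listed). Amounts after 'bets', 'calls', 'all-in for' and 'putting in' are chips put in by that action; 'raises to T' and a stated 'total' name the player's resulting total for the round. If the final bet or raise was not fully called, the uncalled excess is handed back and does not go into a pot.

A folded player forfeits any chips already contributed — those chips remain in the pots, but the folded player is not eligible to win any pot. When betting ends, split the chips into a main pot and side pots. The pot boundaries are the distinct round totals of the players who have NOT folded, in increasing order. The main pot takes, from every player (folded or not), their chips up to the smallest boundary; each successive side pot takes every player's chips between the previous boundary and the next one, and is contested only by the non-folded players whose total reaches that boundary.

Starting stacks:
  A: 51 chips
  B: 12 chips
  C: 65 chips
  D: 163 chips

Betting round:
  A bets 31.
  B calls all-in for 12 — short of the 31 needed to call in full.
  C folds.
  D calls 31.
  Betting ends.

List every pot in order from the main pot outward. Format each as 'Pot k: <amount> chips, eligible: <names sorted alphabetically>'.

Contributions: A=31, B=12, D=31
Folded: C
Pot levels (distinct totals of non-folded players): 12, 31
Layer 1-12: 12 each from A, B, D = 12*3 = 36 chips; eligible A, B, D
Layer 13-31: 19 each from A, D = 19*2 = 38 chips; eligible A, D

Pot 1: 36 chips, eligible: A, B, D
Pot 2: 38 chips, eligible: A, D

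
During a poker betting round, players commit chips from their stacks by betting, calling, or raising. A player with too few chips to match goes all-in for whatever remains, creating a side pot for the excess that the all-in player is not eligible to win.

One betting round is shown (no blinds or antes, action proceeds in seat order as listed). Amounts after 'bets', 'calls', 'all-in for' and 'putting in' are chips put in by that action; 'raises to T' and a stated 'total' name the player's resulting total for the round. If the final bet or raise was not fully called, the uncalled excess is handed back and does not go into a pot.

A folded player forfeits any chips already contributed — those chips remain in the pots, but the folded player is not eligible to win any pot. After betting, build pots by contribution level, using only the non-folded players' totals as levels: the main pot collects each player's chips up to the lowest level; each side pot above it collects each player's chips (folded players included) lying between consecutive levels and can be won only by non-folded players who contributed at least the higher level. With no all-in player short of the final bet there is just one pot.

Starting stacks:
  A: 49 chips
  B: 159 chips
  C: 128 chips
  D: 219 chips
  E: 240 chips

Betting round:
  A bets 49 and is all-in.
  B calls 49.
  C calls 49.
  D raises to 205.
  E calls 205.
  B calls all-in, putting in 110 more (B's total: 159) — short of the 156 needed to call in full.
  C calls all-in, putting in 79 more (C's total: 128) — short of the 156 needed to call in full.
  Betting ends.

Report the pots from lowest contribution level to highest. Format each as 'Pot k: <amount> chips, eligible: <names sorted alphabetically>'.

Contributions: A=49, B=159, C=128, D=205, E=205
Pot levels (distinct totals of non-folded players): 49, 128, 159, 205
Layer 1-49: 49 each from A, B, C, D, E = 49*5 = 245 chips; eligible A, B, C, D, E
Layer 50-128: 79 each from B, C, D, E = 79*4 = 316 chips; eligible B, C, D, E
Layer 129-159: 31 each from B, D, E = 31*3 = 93 chips; eligible B, D, E
Layer 160-205: 46 each from D, E = 46*2 = 92 chips; eligible D, E

Pot 1: 245 chips, eligible: A, B, C, D, E
Pot 2: 316 chips, eligible: B, C, D, E
Pot 3: 93 chips, eligible: B, D, E
Pot 4: 92 chips, eligible: D, E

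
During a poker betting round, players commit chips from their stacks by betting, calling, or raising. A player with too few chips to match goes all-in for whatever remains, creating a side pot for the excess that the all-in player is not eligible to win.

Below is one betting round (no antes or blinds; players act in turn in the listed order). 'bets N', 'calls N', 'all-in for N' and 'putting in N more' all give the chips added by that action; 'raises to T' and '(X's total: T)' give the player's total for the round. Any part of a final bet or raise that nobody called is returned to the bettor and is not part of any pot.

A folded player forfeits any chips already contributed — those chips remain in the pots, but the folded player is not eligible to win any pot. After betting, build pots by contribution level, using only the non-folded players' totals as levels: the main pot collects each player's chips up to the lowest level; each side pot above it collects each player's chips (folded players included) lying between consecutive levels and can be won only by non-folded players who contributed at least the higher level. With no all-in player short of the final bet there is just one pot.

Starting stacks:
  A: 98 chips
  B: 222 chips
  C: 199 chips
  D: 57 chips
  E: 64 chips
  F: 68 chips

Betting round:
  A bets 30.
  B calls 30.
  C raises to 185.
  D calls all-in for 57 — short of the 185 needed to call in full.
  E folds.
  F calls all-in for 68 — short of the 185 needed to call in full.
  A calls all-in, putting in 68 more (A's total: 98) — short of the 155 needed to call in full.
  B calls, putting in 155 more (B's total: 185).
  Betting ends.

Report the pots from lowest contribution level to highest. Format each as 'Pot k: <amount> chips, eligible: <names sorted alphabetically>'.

Contributions: A=98, B=185, C=185, D=57, F=68
Folded: E
Pot levels (distinct totals of non-folded players): 57, 68, 98, 185
Layer 1-57: 57 each from A, B, C, D, F = 57*5 = 285 chips; eligible A, B, C, D, F
Layer 58-68: 11 each from A, B, C, F = 11*4 = 44 chips; eligible A, B, C, F
Layer 69-98: 30 each from A, B, C = 30*3 = 90 chips; eligible A, B, C
Layer 99-185: 87 each from B, C = 87*2 = 174 chips; eligible B, C

Pot 1: 285 chips, eligible: A, B, C, D, F
Pot 2: 44 chips, eligible: A, B, C, F
Pot 3: 90 chips, eligible: A, B, C
Pot 4: 174 chips, eligible: B, C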